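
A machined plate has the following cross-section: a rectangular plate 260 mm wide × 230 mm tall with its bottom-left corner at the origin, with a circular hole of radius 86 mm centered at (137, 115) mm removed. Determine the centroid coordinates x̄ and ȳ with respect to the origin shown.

x̄ = 125.55 mm, ȳ = 115.00 mm

Part | A | x̄ᵢ | ȳᵢ | A·x̄ᵢ | A·ȳᵢ
plate | 59800.00 | 130.00 | 115.00 | 7774000.00 | 6877000.00
hole | -23235.22 | 137.00 | 115.00 | -3183225.04 | -2672050.22
Σ | 36564.78 |  |  | 4590774.96 | 4204949.78
x̄ = 4590774.96 / 36564.78 = 125.55 mm
ȳ = 4204949.78 / 36564.78 = 115.00 mm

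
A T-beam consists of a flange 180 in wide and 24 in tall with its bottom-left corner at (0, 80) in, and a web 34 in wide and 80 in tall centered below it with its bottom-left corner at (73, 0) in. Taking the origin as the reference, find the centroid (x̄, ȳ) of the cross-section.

web: A = 34 × 80 = 2720.00, centroid at (90.00, 40.00).
flange: A = 180 × 24 = 4320.00, centroid at (90.00, 92.00).
ΣA = 7040.00 in², ΣAx̄ = 633600.00 in³, ΣAȳ = 506240.00 in³.
x̄ = 633600.00/7040.00 = 90.00 in; ȳ = 506240.00/7040.00 = 71.91 in.

x̄ = 90.00 in, ȳ = 71.91 in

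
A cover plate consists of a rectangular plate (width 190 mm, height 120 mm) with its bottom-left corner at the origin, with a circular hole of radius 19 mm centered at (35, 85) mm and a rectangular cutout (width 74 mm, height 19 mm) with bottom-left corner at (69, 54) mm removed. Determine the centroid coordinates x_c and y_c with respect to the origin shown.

x_c = 97.60 mm, y_c = 58.36 mm

Part | A | x̄ᵢ | ȳᵢ | A·x̄ᵢ | A·ȳᵢ
plate | 22800.00 | 95.00 | 60.00 | 2166000.00 | 1368000.00
hole 1 | -1134.11 | 35.00 | 85.00 | -39694.02 | -96399.77
hole 2 | -1406.00 | 106.00 | 63.50 | -149036.00 | -89281.00
Σ | 20259.89 |  |  | 1977269.98 | 1182319.23
x_c = 1977269.98 / 20259.89 = 97.60 mm
y_c = 1182319.23 / 20259.89 = 58.36 mm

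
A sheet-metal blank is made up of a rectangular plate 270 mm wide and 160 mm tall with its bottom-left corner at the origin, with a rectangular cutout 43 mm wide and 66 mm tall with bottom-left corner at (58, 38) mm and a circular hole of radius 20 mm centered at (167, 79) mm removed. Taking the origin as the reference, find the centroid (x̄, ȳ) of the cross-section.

plate: A = 270 × 160 = 43200.00, centroid at (135.00, 80.00).
hole 1: A = −(43 × 66) = -2838.00, centroid at (79.50, 71.00).
hole 2: A = −π·20² = -1256.64, centroid at (167.00, 79.00).
ΣA = 39105.36 mm²
ΣAx̄ = (43200.00)(135.00) + (-2838.00)(79.50) + (-1256.64)(167.00) = 5396520.61 mm³
ΣAȳ = (43200.00)(80.00) + (-2838.00)(71.00) + (-1256.64)(79.00) = 3155227.67 mm³
x̄ = 5396520.61 / 39105.36 = 138.00 mm
ȳ = 3155227.67 / 39105.36 = 80.69 mm

x̄ = 138.00 mm, ȳ = 80.69 mm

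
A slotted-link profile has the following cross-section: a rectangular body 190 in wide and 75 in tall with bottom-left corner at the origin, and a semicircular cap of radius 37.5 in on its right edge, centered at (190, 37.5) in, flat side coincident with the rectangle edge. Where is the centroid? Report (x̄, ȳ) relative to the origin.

x̄ = 109.89 in, ȳ = 37.50 in

rectangular body: A = 190 × 75 = 14250.00, centroid at (95.00, 37.50).
semicircular end: A = ½π·37.5² = 2208.93, centroid at (205.92, 37.50).
ΣA = 16458.93 in², ΣAx̄ = 1808603.39 in³, ΣAȳ = 617209.96 in³.
x̄ = 1808603.39/16458.93 = 109.89 in; ȳ = 617209.96/16458.93 = 37.50 in.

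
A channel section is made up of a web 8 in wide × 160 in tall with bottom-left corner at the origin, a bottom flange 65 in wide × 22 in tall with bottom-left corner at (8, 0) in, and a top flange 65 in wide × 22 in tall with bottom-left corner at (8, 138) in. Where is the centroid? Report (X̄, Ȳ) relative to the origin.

X̄ = 29.21 in, Ȳ = 80.00 in

web: A = 8 × 160 = 1280.00, centroid at (4.00, 80.00).
bottom flange: A = 65 × 22 = 1430.00, centroid at (40.50, 11.00).
top flange: A = 65 × 22 = 1430.00, centroid at (40.50, 149.00).
ΣA = 4140.00 in²
ΣAX̄ = (1280.00)(4.00) + (1430.00)(40.50) + (1430.00)(40.50) = 120950.00 in³
ΣAȲ = (1280.00)(80.00) + (1430.00)(11.00) + (1430.00)(149.00) = 331200.00 in³
X̄ = 120950.00 / 4140.00 = 29.21 in
Ȳ = 331200.00 / 4140.00 = 80.00 in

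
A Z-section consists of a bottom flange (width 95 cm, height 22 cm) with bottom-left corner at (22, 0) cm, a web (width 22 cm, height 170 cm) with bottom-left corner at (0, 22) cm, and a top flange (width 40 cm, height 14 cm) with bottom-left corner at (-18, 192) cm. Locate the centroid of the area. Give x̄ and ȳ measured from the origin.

bottom flange: A = 95 × 22 = 2090.00, centroid at (69.50, 11.00).
web: A = 22 × 170 = 3740.00, centroid at (11.00, 107.00).
top flange: A = 40 × 14 = 560.00, centroid at (2.00, 199.00).
ΣA = 6390.00 cm²
ΣAx̄ = (2090.00)(69.50) + (3740.00)(11.00) + (560.00)(2.00) = 187515.00 cm³
ΣAȳ = (2090.00)(11.00) + (3740.00)(107.00) + (560.00)(199.00) = 534610.00 cm³
x̄ = 187515.00 / 6390.00 = 29.35 cm
ȳ = 534610.00 / 6390.00 = 83.66 cm

x̄ = 29.35 cm, ȳ = 83.66 cm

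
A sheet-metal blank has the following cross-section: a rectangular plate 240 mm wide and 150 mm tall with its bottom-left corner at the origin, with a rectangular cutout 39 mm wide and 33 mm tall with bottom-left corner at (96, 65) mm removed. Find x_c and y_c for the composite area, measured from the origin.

Part | A | x̄ᵢ | ȳᵢ | A·x̄ᵢ | A·ȳᵢ
plate | 36000.00 | 120.00 | 75.00 | 4320000.00 | 2700000.00
hole | -1287.00 | 115.50 | 81.50 | -148648.50 | -104890.50
Σ | 34713.00 |  |  | 4171351.50 | 2595109.50
x_c = 4171351.50 / 34713.00 = 120.17 mm
y_c = 2595109.50 / 34713.00 = 74.76 mm

x_c = 120.17 mm, y_c = 74.76 mm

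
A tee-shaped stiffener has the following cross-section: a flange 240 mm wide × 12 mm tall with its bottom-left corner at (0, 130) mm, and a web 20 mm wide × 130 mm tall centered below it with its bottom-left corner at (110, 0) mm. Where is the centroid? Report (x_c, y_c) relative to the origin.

x_c = 120.00 mm, y_c = 102.31 mm

web: A = 20 × 130 = 2600.00, centroid at (120.00, 65.00).
flange: A = 240 × 12 = 2880.00, centroid at (120.00, 136.00).
ΣA = 5480.00 mm², ΣAx_c = 657600.00 mm³, ΣAy_c = 560680.00 mm³.
x_c = 657600.00/5480.00 = 120.00 mm; y_c = 560680.00/5480.00 = 102.31 mm.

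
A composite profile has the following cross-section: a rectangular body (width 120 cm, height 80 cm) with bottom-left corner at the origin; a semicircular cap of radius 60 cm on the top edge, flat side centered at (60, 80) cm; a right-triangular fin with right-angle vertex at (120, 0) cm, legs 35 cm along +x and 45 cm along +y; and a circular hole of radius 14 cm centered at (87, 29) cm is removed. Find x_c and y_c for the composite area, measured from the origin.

rectangular body: A = 120 × 80 = 9600.00, centroid at (60.00, 40.00).
semicircular top: A = ½π·60² = 5654.87, centroid at (60.00, 105.46).
triangular fin: A = ½·35·45 = 787.50, centroid at (131.67, 15.00).
hole: A = −π·14² = -615.75, centroid at (87.00, 29.00).
ΣA = 15426.61 cm², ΣAx_c = 965409.07 cm³, ΣAy_c = 974345.03 cm³.
x_c = 965409.07/15426.61 = 62.58 cm; y_c = 974345.03/15426.61 = 63.16 cm.

x_c = 62.58 cm, y_c = 63.16 cm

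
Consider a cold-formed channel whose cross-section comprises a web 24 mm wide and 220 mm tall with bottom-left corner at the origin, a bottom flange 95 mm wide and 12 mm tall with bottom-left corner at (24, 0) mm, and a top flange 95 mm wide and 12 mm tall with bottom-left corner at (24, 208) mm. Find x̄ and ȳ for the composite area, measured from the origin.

web: A = 24 × 220 = 5280.00, centroid at (12.00, 110.00).
bottom flange: A = 95 × 12 = 1140.00, centroid at (71.50, 6.00).
top flange: A = 95 × 12 = 1140.00, centroid at (71.50, 214.00).
ΣA = 7560.00 mm²
ΣAx̄ = (5280.00)(12.00) + (1140.00)(71.50) + (1140.00)(71.50) = 226380.00 mm³
ΣAȳ = (5280.00)(110.00) + (1140.00)(6.00) + (1140.00)(214.00) = 831600.00 mm³
x̄ = 226380.00 / 7560.00 = 29.94 mm
ȳ = 831600.00 / 7560.00 = 110.00 mm

x̄ = 29.94 mm, ȳ = 110.00 mm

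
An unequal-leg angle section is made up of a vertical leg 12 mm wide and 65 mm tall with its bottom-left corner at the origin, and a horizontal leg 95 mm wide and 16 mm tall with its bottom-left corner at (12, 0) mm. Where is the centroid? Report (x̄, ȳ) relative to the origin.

x̄ = 41.36 mm, ȳ = 16.31 mm

Part | A | x̄ᵢ | ȳᵢ | A·x̄ᵢ | A·ȳᵢ
vertical leg | 780.00 | 6.00 | 32.50 | 4680.00 | 25350.00
horizontal leg | 1520.00 | 59.50 | 8.00 | 90440.00 | 12160.00
Σ | 2300.00 |  |  | 95120.00 | 37510.00
x̄ = 95120.00 / 2300.00 = 41.36 mm
ȳ = 37510.00 / 2300.00 = 16.31 mm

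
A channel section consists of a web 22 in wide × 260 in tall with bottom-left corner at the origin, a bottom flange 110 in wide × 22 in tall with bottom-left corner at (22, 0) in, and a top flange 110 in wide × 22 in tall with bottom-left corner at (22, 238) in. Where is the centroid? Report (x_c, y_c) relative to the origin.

web: A = 22 × 260 = 5720.00, centroid at (11.00, 130.00).
bottom flange: A = 110 × 22 = 2420.00, centroid at (77.00, 11.00).
top flange: A = 110 × 22 = 2420.00, centroid at (77.00, 249.00).
ΣA = 10560.00 in²
ΣAx_c = (5720.00)(11.00) + (2420.00)(77.00) + (2420.00)(77.00) = 435600.00 in³
ΣAy_c = (5720.00)(130.00) + (2420.00)(11.00) + (2420.00)(249.00) = 1372800.00 in³
x_c = 435600.00 / 10560.00 = 41.25 in
y_c = 1372800.00 / 10560.00 = 130.00 in

x_c = 41.25 in, y_c = 130.00 in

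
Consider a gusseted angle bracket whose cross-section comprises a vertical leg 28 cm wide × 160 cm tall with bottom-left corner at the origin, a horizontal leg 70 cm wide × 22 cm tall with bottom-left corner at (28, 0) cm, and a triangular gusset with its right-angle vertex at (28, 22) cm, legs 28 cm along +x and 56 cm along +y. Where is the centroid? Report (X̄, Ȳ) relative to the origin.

X̄ = 27.78 cm, Ȳ = 59.85 cm

Part | A | x̄ᵢ | ȳᵢ | A·x̄ᵢ | A·ȳᵢ
vertical leg | 4480.00 | 14.00 | 80.00 | 62720.00 | 358400.00
horizontal leg | 1540.00 | 63.00 | 11.00 | 97020.00 | 16940.00
gusset | 784.00 | 37.33 | 40.67 | 29269.33 | 31882.67
Σ | 6804.00 |  |  | 189009.33 | 407222.67
X̄ = 189009.33 / 6804.00 = 27.78 cm
Ȳ = 407222.67 / 6804.00 = 59.85 cm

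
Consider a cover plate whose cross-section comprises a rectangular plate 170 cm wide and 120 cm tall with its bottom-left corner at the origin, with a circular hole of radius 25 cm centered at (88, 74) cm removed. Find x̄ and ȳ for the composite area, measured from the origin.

x̄ = 84.68 cm, ȳ = 58.51 cm

plate: A = 170 × 120 = 20400.00, centroid at (85.00, 60.00).
hole: A = −π·25² = -1963.50, centroid at (88.00, 74.00).
ΣA = 18436.50 cm², ΣAx̄ = 1561212.40 cm³, ΣAȳ = 1078701.34 cm³.
x̄ = 1561212.40/18436.50 = 84.68 cm; ȳ = 1078701.34/18436.50 = 58.51 cm.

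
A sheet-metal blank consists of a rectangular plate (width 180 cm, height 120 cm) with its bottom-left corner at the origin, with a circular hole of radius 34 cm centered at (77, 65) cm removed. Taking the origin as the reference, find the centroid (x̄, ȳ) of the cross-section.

x̄ = 92.63 cm, ȳ = 58.99 cm

plate: A = 180 × 120 = 21600.00, centroid at (90.00, 60.00).
hole: A = −π·34² = -3631.68, centroid at (77.00, 65.00).
ΣA = 17968.32 cm²
ΣAx̄ = (21600.00)(90.00) + (-3631.68)(77.00) = 1664360.55 cm³
ΣAȳ = (21600.00)(60.00) + (-3631.68)(65.00) = 1059940.73 cm³
x̄ = 1664360.55 / 17968.32 = 92.63 cm
ȳ = 1059940.73 / 17968.32 = 58.99 cm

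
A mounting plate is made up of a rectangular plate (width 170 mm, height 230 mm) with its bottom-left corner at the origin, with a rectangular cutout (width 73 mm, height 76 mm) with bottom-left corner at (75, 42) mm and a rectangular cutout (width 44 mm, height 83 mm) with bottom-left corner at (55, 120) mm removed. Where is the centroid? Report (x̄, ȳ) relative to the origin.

x̄ = 81.06 mm, ȳ = 115.81 mm

plate: A = 170 × 230 = 39100.00, centroid at (85.00, 115.00).
hole 1: A = −(73 × 76) = -5548.00, centroid at (111.50, 80.00).
hole 2: A = −(44 × 83) = -3652.00, centroid at (77.00, 161.50).
ΣA = 29900.00 mm², ΣAx̄ = 2423694.00 mm³, ΣAȳ = 3462862.00 mm³.
x̄ = 2423694.00/29900.00 = 81.06 mm; ȳ = 3462862.00/29900.00 = 115.81 mm.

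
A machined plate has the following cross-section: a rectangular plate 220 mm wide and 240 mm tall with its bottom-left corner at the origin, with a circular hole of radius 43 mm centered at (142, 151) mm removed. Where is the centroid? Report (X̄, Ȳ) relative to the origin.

X̄ = 106.04 mm, Ȳ = 116.17 mm

plate: A = 220 × 240 = 52800.00, centroid at (110.00, 120.00).
hole: A = −π·43² = -5808.80, centroid at (142.00, 151.00).
ΣA = 46991.20 mm²
ΣAX̄ = (52800.00)(110.00) + (-5808.80)(142.00) = 4983149.72 mm³
ΣAȲ = (52800.00)(120.00) + (-5808.80)(151.00) = 5458870.47 mm³
X̄ = 4983149.72 / 46991.20 = 106.04 mm
Ȳ = 5458870.47 / 46991.20 = 116.17 mm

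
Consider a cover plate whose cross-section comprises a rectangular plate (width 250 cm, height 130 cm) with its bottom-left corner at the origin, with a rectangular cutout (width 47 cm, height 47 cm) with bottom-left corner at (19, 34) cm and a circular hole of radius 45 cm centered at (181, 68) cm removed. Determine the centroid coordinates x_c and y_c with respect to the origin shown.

x_c = 117.73 cm, y_c = 64.89 cm

Part | A | x̄ᵢ | ȳᵢ | A·x̄ᵢ | A·ȳᵢ
plate | 32500.00 | 125.00 | 65.00 | 4062500.00 | 2112500.00
hole 1 | -2209.00 | 42.50 | 57.50 | -93882.50 | -127017.50
hole 2 | -6361.73 | 181.00 | 68.00 | -1151472.25 | -432597.31
Σ | 23929.27 |  |  | 2817145.25 | 1552885.19
x_c = 2817145.25 / 23929.27 = 117.73 cm
y_c = 1552885.19 / 23929.27 = 64.89 cm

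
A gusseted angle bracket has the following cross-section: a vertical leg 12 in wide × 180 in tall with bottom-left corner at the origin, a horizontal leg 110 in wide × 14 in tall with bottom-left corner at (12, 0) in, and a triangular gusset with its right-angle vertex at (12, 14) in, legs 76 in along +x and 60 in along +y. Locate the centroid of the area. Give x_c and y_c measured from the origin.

x_c = 33.66 in, y_c = 47.27 in

vertical leg: A = 12 × 180 = 2160.00, centroid at (6.00, 90.00).
horizontal leg: A = 110 × 14 = 1540.00, centroid at (67.00, 7.00).
gusset: A = ½·76·60 = 2280.00, centroid at (37.33, 34.00).
ΣA = 5980.00 in²
ΣAx_c = (2160.00)(6.00) + (1540.00)(67.00) + (2280.00)(37.33) = 201260.00 in³
ΣAy_c = (2160.00)(90.00) + (1540.00)(7.00) + (2280.00)(34.00) = 282700.00 in³
x_c = 201260.00 / 5980.00 = 33.66 in
y_c = 282700.00 / 5980.00 = 47.27 in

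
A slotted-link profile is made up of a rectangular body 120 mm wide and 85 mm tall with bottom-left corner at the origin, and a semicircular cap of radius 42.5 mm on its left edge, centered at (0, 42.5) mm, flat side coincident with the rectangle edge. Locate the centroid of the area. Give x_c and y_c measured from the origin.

x_c = 43.02 mm, y_c = 42.50 mm

rectangular body: A = 120 × 85 = 10200.00, centroid at (60.00, 42.50).
semicircular end: A = ½π·42.5² = 2837.25, centroid at (-18.04, 42.50).
ΣA = 13037.25 mm²
ΣAx_c = (10200.00)(60.00) + (2837.25)(-18.04) = 560822.92 mm³
ΣAy_c = (10200.00)(42.50) + (2837.25)(42.50) = 554083.16 mm³
x_c = 560822.92 / 13037.25 = 43.02 mm
y_c = 554083.16 / 13037.25 = 42.50 mm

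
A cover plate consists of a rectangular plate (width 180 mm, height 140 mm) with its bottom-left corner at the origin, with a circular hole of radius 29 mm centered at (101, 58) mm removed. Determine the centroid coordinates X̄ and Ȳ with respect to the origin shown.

X̄ = 88.71 mm, Ȳ = 71.41 mm

Part | A | x̄ᵢ | ȳᵢ | A·x̄ᵢ | A·ȳᵢ
plate | 25200.00 | 90.00 | 70.00 | 2268000.00 | 1764000.00
hole | -2642.08 | 101.00 | 58.00 | -266850.02 | -153240.61
Σ | 22557.92 |  |  | 2001149.98 | 1610759.39
X̄ = 2001149.98 / 22557.92 = 88.71 mm
Ȳ = 1610759.39 / 22557.92 = 71.41 mm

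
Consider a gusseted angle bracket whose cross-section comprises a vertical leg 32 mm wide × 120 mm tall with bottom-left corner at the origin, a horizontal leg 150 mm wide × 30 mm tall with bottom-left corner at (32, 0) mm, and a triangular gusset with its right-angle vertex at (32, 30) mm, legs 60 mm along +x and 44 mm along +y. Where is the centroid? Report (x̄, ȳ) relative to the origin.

x̄ = 63.31 mm, ȳ = 36.94 mm

Part | A | x̄ᵢ | ȳᵢ | A·x̄ᵢ | A·ȳᵢ
vertical leg | 3840.00 | 16.00 | 60.00 | 61440.00 | 230400.00
horizontal leg | 4500.00 | 107.00 | 15.00 | 481500.00 | 67500.00
gusset | 1320.00 | 52.00 | 44.67 | 68640.00 | 58960.00
Σ | 9660.00 |  |  | 611580.00 | 356860.00
x̄ = 611580.00 / 9660.00 = 63.31 mm
ȳ = 356860.00 / 9660.00 = 36.94 mm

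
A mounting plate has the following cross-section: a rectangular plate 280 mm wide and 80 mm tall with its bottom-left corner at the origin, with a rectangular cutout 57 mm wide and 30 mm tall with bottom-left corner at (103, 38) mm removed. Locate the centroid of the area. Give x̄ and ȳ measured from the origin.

Part | A | x̄ᵢ | ȳᵢ | A·x̄ᵢ | A·ȳᵢ
plate | 22400.00 | 140.00 | 40.00 | 3136000.00 | 896000.00
hole | -1710.00 | 131.50 | 53.00 | -224865.00 | -90630.00
Σ | 20690.00 |  |  | 2911135.00 | 805370.00
x̄ = 2911135.00 / 20690.00 = 140.70 mm
ȳ = 805370.00 / 20690.00 = 38.93 mm

x̄ = 140.70 mm, ȳ = 38.93 mm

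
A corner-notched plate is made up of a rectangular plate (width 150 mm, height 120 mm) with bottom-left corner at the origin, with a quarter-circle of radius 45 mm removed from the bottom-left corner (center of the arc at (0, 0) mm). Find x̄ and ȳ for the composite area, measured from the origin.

x̄ = 80.42 mm, ȳ = 63.96 mm

plate: A = 150 × 120 = 18000.00, centroid at (75.00, 60.00).
removed quarter-circle: A = −¼π·45² = -1590.43, centroid at (19.10, 19.10).
ΣA = 16409.57 mm², ΣAx̄ = 1319625.00 mm³, ΣAȳ = 1049625.00 mm³.
x̄ = 1319625.00/16409.57 = 80.42 mm; ȳ = 1049625.00/16409.57 = 63.96 mm.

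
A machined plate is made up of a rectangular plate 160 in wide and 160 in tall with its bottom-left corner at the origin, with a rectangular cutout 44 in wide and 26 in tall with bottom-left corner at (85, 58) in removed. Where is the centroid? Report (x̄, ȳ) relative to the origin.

plate: A = 160 × 160 = 25600.00, centroid at (80.00, 80.00).
hole: A = −(44 × 26) = -1144.00, centroid at (107.00, 71.00).
ΣA = 24456.00 in²
ΣAx̄ = (25600.00)(80.00) + (-1144.00)(107.00) = 1925592.00 in³
ΣAȳ = (25600.00)(80.00) + (-1144.00)(71.00) = 1966776.00 in³
x̄ = 1925592.00 / 24456.00 = 78.74 in
ȳ = 1966776.00 / 24456.00 = 80.42 in

x̄ = 78.74 in, ȳ = 80.42 in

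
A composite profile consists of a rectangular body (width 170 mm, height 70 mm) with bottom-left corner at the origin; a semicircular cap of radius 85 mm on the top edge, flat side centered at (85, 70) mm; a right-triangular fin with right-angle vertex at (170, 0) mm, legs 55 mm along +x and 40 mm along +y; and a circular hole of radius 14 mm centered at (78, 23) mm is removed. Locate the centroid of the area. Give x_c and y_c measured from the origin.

x_c = 89.97 mm, y_c = 68.29 mm

rectangular body: A = 170 × 70 = 11900.00, centroid at (85.00, 35.00).
semicircular top: A = ½π·85² = 11349.00, centroid at (85.00, 106.08).
triangular fin: A = ½·55·40 = 1100.00, centroid at (188.33, 13.33).
hole: A = −π·14² = -615.75, centroid at (78.00, 23.00).
ΣA = 23733.25 mm², ΣAx_c = 2135303.29 mm³, ΣAy_c = 1620851.28 mm³.
x_c = 2135303.29/23733.25 = 89.97 mm; y_c = 1620851.28/23733.25 = 68.29 mm.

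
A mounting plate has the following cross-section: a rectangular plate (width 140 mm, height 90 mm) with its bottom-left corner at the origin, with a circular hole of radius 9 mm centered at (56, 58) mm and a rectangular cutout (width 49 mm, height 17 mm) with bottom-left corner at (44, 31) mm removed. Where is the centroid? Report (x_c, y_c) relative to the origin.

x_c = 70.42 mm, y_c = 45.11 mm

Part | A | x̄ᵢ | ȳᵢ | A·x̄ᵢ | A·ȳᵢ
plate | 12600.00 | 70.00 | 45.00 | 882000.00 | 567000.00
hole 1 | -254.47 | 56.00 | 58.00 | -14250.26 | -14759.20
hole 2 | -833.00 | 68.50 | 39.50 | -57060.50 | -32903.50
Σ | 11512.53 |  |  | 810689.24 | 519337.30
x_c = 810689.24 / 11512.53 = 70.42 mm
y_c = 519337.30 / 11512.53 = 45.11 mm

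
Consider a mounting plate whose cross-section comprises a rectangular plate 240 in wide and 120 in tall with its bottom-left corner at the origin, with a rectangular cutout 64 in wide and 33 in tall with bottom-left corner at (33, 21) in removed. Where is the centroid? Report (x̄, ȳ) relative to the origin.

Part | A | x̄ᵢ | ȳᵢ | A·x̄ᵢ | A·ȳᵢ
plate | 28800.00 | 120.00 | 60.00 | 3456000.00 | 1728000.00
hole | -2112.00 | 65.00 | 37.50 | -137280.00 | -79200.00
Σ | 26688.00 |  |  | 3318720.00 | 1648800.00
x̄ = 3318720.00 / 26688.00 = 124.35 in
ȳ = 1648800.00 / 26688.00 = 61.78 in

x̄ = 124.35 in, ȳ = 61.78 in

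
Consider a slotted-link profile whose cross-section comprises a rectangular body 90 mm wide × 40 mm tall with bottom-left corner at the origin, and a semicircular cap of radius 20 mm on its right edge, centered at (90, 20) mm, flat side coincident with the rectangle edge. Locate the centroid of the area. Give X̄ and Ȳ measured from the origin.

X̄ = 52.95 mm, Ȳ = 20.00 mm

rectangular body: A = 90 × 40 = 3600.00, centroid at (45.00, 20.00).
semicircular end: A = ½π·20² = 628.32, centroid at (98.49, 20.00).
ΣA = 4228.32 mm², ΣAX̄ = 223882.00 mm³, ΣAȲ = 84566.37 mm³.
X̄ = 223882.00/4228.32 = 52.95 mm; Ȳ = 84566.37/4228.32 = 20.00 mm.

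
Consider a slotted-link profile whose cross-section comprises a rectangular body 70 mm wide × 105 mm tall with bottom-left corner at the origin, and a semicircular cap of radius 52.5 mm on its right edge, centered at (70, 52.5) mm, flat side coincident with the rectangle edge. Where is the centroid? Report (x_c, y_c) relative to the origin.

rectangular body: A = 70 × 105 = 7350.00, centroid at (35.00, 52.50).
semicircular end: A = ½π·52.5² = 4329.51, centroid at (92.28, 52.50).
ΣA = 11679.51 mm²
ΣAx_c = (7350.00)(35.00) + (4329.51)(92.28) = 656784.27 mm³
ΣAy_c = (7350.00)(52.50) + (4329.51)(52.50) = 613174.14 mm³
x_c = 656784.27 / 11679.51 = 56.23 mm
y_c = 613174.14 / 11679.51 = 52.50 mm

x_c = 56.23 mm, y_c = 52.50 mm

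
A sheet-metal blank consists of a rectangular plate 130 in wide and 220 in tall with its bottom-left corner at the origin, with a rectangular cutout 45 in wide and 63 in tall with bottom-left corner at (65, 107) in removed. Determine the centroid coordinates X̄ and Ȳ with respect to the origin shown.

plate: A = 130 × 220 = 28600.00, centroid at (65.00, 110.00).
hole: A = −(45 × 63) = -2835.00, centroid at (87.50, 138.50).
ΣA = 25765.00 in², ΣAX̄ = 1610937.50 in³, ΣAȲ = 2753352.50 in³.
X̄ = 1610937.50/25765.00 = 62.52 in; Ȳ = 2753352.50/25765.00 = 106.86 in.

X̄ = 62.52 in, Ȳ = 106.86 in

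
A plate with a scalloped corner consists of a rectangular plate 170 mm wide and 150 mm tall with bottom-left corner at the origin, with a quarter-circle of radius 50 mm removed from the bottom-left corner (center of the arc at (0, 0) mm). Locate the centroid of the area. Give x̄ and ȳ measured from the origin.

x̄ = 90.32 mm, ȳ = 79.49 mm

Part | A | x̄ᵢ | ȳᵢ | A·x̄ᵢ | A·ȳᵢ
plate | 25500.00 | 85.00 | 75.00 | 2167500.00 | 1912500.00
removed quarter-circle | -1963.50 | 21.22 | 21.22 | -41666.67 | -41666.67
Σ | 23536.50 |  |  | 2125833.33 | 1870833.33
x̄ = 2125833.33 / 23536.50 = 90.32 mm
ȳ = 1870833.33 / 23536.50 = 79.49 mm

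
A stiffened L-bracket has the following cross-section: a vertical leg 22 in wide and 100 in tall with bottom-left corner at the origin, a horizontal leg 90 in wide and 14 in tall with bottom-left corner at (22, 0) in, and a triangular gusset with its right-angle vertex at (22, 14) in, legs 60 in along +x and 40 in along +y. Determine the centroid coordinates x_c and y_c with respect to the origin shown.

x_c = 34.12 in, y_c = 32.54 in

Part | A | x̄ᵢ | ȳᵢ | A·x̄ᵢ | A·ȳᵢ
vertical leg | 2200.00 | 11.00 | 50.00 | 24200.00 | 110000.00
horizontal leg | 1260.00 | 67.00 | 7.00 | 84420.00 | 8820.00
gusset | 1200.00 | 42.00 | 27.33 | 50400.00 | 32800.00
Σ | 4660.00 |  |  | 159020.00 | 151620.00
x_c = 159020.00 / 4660.00 = 34.12 in
y_c = 151620.00 / 4660.00 = 32.54 in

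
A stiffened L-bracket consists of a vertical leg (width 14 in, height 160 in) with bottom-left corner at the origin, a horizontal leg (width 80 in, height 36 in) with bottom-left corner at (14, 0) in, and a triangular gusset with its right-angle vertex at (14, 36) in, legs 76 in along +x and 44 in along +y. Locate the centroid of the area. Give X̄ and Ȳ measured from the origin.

Part | A | x̄ᵢ | ȳᵢ | A·x̄ᵢ | A·ȳᵢ
vertical leg | 2240.00 | 7.00 | 80.00 | 15680.00 | 179200.00
horizontal leg | 2880.00 | 54.00 | 18.00 | 155520.00 | 51840.00
gusset | 1672.00 | 39.33 | 50.67 | 65765.33 | 84714.67
Σ | 6792.00 |  |  | 236965.33 | 315754.67
X̄ = 236965.33 / 6792.00 = 34.89 in
Ȳ = 315754.67 / 6792.00 = 46.49 in

X̄ = 34.89 in, Ȳ = 46.49 in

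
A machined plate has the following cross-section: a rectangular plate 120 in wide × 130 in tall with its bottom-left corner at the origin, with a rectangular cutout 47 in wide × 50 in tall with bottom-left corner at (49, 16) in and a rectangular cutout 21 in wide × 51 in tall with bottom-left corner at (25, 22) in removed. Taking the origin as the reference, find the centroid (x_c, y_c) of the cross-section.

x_c = 59.74 in, y_c = 71.17 in

plate: A = 120 × 130 = 15600.00, centroid at (60.00, 65.00).
hole 1: A = −(47 × 50) = -2350.00, centroid at (72.50, 41.00).
hole 2: A = −(21 × 51) = -1071.00, centroid at (35.50, 47.50).
ΣA = 12179.00 in²
ΣAx_c = (15600.00)(60.00) + (-2350.00)(72.50) + (-1071.00)(35.50) = 727604.50 in³
ΣAy_c = (15600.00)(65.00) + (-2350.00)(41.00) + (-1071.00)(47.50) = 866777.50 in³
x_c = 727604.50 / 12179.00 = 59.74 in
y_c = 866777.50 / 12179.00 = 71.17 in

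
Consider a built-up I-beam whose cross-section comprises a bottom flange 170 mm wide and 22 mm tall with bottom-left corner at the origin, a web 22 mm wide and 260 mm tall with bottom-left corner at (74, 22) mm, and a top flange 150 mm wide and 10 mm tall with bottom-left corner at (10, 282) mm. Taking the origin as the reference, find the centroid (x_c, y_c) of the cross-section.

Part | A | x̄ᵢ | ȳᵢ | A·x̄ᵢ | A·ȳᵢ
bottom flange | 3740.00 | 85.00 | 11.00 | 317900.00 | 41140.00
web | 5720.00 | 85.00 | 152.00 | 486200.00 | 869440.00
top flange | 1500.00 | 85.00 | 287.00 | 127500.00 | 430500.00
Σ | 10960.00 |  |  | 931600.00 | 1341080.00
x_c = 931600.00 / 10960.00 = 85.00 mm
y_c = 1341080.00 / 10960.00 = 122.36 mm

x_c = 85.00 mm, y_c = 122.36 mm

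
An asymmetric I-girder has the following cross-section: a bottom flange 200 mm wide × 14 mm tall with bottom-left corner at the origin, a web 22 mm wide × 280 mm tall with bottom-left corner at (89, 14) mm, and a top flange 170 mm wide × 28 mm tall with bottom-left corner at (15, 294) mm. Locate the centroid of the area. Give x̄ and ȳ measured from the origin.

bottom flange: A = 200 × 14 = 2800.00, centroid at (100.00, 7.00).
web: A = 22 × 280 = 6160.00, centroid at (100.00, 154.00).
top flange: A = 170 × 28 = 4760.00, centroid at (100.00, 308.00).
ΣA = 13720.00 mm²
ΣAx̄ = (2800.00)(100.00) + (6160.00)(100.00) + (4760.00)(100.00) = 1372000.00 mm³
ΣAȳ = (2800.00)(7.00) + (6160.00)(154.00) + (4760.00)(308.00) = 2434320.00 mm³
x̄ = 1372000.00 / 13720.00 = 100.00 mm
ȳ = 2434320.00 / 13720.00 = 177.43 mm

x̄ = 100.00 mm, ȳ = 177.43 mm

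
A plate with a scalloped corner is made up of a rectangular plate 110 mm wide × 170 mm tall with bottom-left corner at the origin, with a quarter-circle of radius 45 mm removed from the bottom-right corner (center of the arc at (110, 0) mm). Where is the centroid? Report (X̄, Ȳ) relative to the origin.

Part | A | x̄ᵢ | ȳᵢ | A·x̄ᵢ | A·ȳᵢ
plate | 18700.00 | 55.00 | 85.00 | 1028500.00 | 1589500.00
removed quarter-circle | -1590.43 | 90.90 | 19.10 | -144572.44 | -30375.00
Σ | 17109.57 |  |  | 883927.56 | 1559125.00
X̄ = 883927.56 / 17109.57 = 51.66 mm
Ȳ = 1559125.00 / 17109.57 = 91.13 mm

X̄ = 51.66 mm, Ȳ = 91.13 mm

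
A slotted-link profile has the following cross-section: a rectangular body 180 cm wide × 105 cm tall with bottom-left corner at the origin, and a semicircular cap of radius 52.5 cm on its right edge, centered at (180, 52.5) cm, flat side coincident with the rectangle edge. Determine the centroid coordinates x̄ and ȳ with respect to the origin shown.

x̄ = 110.93 cm, ȳ = 52.50 cm

Part | A | x̄ᵢ | ȳᵢ | A·x̄ᵢ | A·ȳᵢ
rectangular body | 18900.00 | 90.00 | 52.50 | 1701000.00 | 992250.00
semicircular end | 4329.51 | 202.28 | 52.50 | 875780.08 | 227299.14
Σ | 23229.51 |  |  | 2576780.08 | 1219549.14
x̄ = 2576780.08 / 23229.51 = 110.93 cm
ȳ = 1219549.14 / 23229.51 = 52.50 cm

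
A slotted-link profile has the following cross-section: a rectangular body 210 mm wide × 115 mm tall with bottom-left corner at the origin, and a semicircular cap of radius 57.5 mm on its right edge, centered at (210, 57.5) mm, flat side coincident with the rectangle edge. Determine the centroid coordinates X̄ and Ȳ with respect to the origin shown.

Part | A | x̄ᵢ | ȳᵢ | A·x̄ᵢ | A·ȳᵢ
rectangular body | 24150.00 | 105.00 | 57.50 | 2535750.00 | 1388625.00
semicircular end | 5193.45 | 234.40 | 57.50 | 1217363.11 | 298623.11
Σ | 29343.45 |  |  | 3753113.11 | 1687248.11
X̄ = 3753113.11 / 29343.45 = 127.90 mm
Ȳ = 1687248.11 / 29343.45 = 57.50 mm

X̄ = 127.90 mm, Ȳ = 57.50 mm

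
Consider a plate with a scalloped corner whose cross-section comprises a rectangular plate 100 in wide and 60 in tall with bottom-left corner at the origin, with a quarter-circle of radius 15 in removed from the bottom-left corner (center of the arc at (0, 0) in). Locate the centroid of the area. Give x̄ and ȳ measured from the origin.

x̄ = 51.32 in, ȳ = 30.72 in

plate: A = 100 × 60 = 6000.00, centroid at (50.00, 30.00).
removed quarter-circle: A = −¼π·15² = -176.71, centroid at (6.37, 6.37).
ΣA = 5823.29 in², ΣAx̄ = 298875.00 in³, ΣAȳ = 178875.00 in³.
x̄ = 298875.00/5823.29 = 51.32 in; ȳ = 178875.00/5823.29 = 30.72 in.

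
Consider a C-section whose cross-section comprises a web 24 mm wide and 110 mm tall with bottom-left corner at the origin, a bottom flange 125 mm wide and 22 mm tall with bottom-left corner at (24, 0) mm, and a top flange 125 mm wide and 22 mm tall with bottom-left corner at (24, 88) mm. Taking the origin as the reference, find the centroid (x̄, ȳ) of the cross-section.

web: A = 24 × 110 = 2640.00, centroid at (12.00, 55.00).
bottom flange: A = 125 × 22 = 2750.00, centroid at (86.50, 11.00).
top flange: A = 125 × 22 = 2750.00, centroid at (86.50, 99.00).
ΣA = 8140.00 mm², ΣAx̄ = 507430.00 mm³, ΣAȳ = 447700.00 mm³.
x̄ = 507430.00/8140.00 = 62.34 mm; ȳ = 447700.00/8140.00 = 55.00 mm.

x̄ = 62.34 mm, ȳ = 55.00 mm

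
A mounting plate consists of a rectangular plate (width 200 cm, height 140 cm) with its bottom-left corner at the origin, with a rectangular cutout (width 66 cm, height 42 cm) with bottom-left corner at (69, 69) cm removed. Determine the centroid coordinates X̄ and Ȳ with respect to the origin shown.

X̄ = 99.78 cm, Ȳ = 67.80 cm

plate: A = 200 × 140 = 28000.00, centroid at (100.00, 70.00).
hole: A = −(66 × 42) = -2772.00, centroid at (102.00, 90.00).
ΣA = 25228.00 cm²
ΣAX̄ = (28000.00)(100.00) + (-2772.00)(102.00) = 2517256.00 cm³
ΣAȲ = (28000.00)(70.00) + (-2772.00)(90.00) = 1710520.00 cm³
X̄ = 2517256.00 / 25228.00 = 99.78 cm
Ȳ = 1710520.00 / 25228.00 = 67.80 cm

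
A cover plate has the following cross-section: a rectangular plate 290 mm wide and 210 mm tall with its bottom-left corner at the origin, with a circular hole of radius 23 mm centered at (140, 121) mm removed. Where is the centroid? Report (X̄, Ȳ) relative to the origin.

plate: A = 290 × 210 = 60900.00, centroid at (145.00, 105.00).
hole: A = −π·23² = -1661.90, centroid at (140.00, 121.00).
ΣA = 59238.10 mm²
ΣAX̄ = (60900.00)(145.00) + (-1661.90)(140.00) = 8597833.65 mm³
ΣAȲ = (60900.00)(105.00) + (-1661.90)(121.00) = 6193409.80 mm³
X̄ = 8597833.65 / 59238.10 = 145.14 mm
Ȳ = 6193409.80 / 59238.10 = 104.55 mm

X̄ = 145.14 mm, Ȳ = 104.55 mm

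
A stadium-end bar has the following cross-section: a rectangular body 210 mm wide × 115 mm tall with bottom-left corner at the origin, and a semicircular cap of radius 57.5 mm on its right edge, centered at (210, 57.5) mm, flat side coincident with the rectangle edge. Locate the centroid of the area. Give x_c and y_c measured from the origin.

Part | A | x̄ᵢ | ȳᵢ | A·x̄ᵢ | A·ȳᵢ
rectangular body | 24150.00 | 105.00 | 57.50 | 2535750.00 | 1388625.00
semicircular end | 5193.45 | 234.40 | 57.50 | 1217363.11 | 298623.11
Σ | 29343.45 |  |  | 3753113.11 | 1687248.11
x_c = 3753113.11 / 29343.45 = 127.90 mm
y_c = 1687248.11 / 29343.45 = 57.50 mm

x_c = 127.90 mm, y_c = 57.50 mm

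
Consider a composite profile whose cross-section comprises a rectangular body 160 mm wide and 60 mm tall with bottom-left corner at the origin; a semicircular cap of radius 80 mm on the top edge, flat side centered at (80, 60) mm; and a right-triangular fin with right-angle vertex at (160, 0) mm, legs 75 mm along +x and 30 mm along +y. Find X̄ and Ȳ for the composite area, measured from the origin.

rectangular body: A = 160 × 60 = 9600.00, centroid at (80.00, 30.00).
semicircular top: A = ½π·80² = 10053.10, centroid at (80.00, 93.95).
triangular fin: A = ½·75·30 = 1125.00, centroid at (185.00, 10.00).
ΣA = 20778.10 mm²
ΣAX̄ = (9600.00)(80.00) + (10053.10)(80.00) + (1125.00)(185.00) = 1780372.72 mm³
ΣAȲ = (9600.00)(30.00) + (10053.10)(93.95) + (1125.00)(10.00) = 1243769.12 mm³
X̄ = 1780372.72 / 20778.10 = 85.69 mm
Ȳ = 1243769.12 / 20778.10 = 59.86 mm

X̄ = 85.69 mm, Ȳ = 59.86 mm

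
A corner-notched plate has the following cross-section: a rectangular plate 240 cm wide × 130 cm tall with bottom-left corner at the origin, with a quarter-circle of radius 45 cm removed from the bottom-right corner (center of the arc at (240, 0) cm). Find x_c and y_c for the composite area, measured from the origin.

x_c = 114.58 cm, y_c = 67.47 cm

Part | A | x̄ᵢ | ȳᵢ | A·x̄ᵢ | A·ȳᵢ
plate | 31200.00 | 120.00 | 65.00 | 3744000.00 | 2028000.00
removed quarter-circle | -1590.43 | 220.90 | 19.10 | -351328.51 | -30375.00
Σ | 29609.57 |  |  | 3392671.49 | 1997625.00
x_c = 3392671.49 / 29609.57 = 114.58 cm
y_c = 1997625.00 / 29609.57 = 67.47 cm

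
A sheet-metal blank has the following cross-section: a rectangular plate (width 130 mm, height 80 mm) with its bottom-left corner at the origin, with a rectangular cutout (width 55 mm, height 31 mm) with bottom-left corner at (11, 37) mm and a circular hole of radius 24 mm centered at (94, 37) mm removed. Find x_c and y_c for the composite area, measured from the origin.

x_c = 63.94 mm, y_c = 37.69 mm

Part | A | x̄ᵢ | ȳᵢ | A·x̄ᵢ | A·ȳᵢ
plate | 10400.00 | 65.00 | 40.00 | 676000.00 | 416000.00
hole 1 | -1705.00 | 38.50 | 52.50 | -65642.50 | -89512.50
hole 2 | -1809.56 | 94.00 | 37.00 | -170098.39 | -66953.62
Σ | 6885.44 |  |  | 440259.11 | 259533.88
x_c = 440259.11 / 6885.44 = 63.94 mm
y_c = 259533.88 / 6885.44 = 37.69 mm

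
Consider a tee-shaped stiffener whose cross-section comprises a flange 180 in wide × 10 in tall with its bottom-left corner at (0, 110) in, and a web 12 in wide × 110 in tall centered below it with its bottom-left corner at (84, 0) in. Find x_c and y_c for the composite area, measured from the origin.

x_c = 90.00 in, y_c = 89.62 in

web: A = 12 × 110 = 1320.00, centroid at (90.00, 55.00).
flange: A = 180 × 10 = 1800.00, centroid at (90.00, 115.00).
ΣA = 3120.00 in²
ΣAx_c = (1320.00)(90.00) + (1800.00)(90.00) = 280800.00 in³
ΣAy_c = (1320.00)(55.00) + (1800.00)(115.00) = 279600.00 in³
x_c = 280800.00 / 3120.00 = 90.00 in
y_c = 279600.00 / 3120.00 = 89.62 in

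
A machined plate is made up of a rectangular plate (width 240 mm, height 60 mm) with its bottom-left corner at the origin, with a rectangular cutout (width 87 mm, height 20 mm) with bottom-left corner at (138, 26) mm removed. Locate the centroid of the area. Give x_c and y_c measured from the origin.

x_c = 111.55 mm, y_c = 29.18 mm

Part | A | x̄ᵢ | ȳᵢ | A·x̄ᵢ | A·ȳᵢ
plate | 14400.00 | 120.00 | 30.00 | 1728000.00 | 432000.00
hole | -1740.00 | 181.50 | 36.00 | -315810.00 | -62640.00
Σ | 12660.00 |  |  | 1412190.00 | 369360.00
x_c = 1412190.00 / 12660.00 = 111.55 mm
y_c = 369360.00 / 12660.00 = 29.18 mm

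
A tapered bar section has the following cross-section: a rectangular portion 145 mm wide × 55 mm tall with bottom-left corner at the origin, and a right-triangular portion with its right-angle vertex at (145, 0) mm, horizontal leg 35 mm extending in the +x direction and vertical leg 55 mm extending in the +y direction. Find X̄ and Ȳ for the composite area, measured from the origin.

rectangular portion: A = 145 × 55 = 7975.00, centroid at (72.50, 27.50).
triangular portion: A = ½·35·55 = 962.50, centroid at (156.67, 18.33).
ΣA = 8937.50 mm², ΣAX̄ = 728979.17 mm³, ΣAȲ = 236958.33 mm³.
X̄ = 728979.17/8937.50 = 81.56 mm; Ȳ = 236958.33/8937.50 = 26.51 mm.

X̄ = 81.56 mm, Ȳ = 26.51 mm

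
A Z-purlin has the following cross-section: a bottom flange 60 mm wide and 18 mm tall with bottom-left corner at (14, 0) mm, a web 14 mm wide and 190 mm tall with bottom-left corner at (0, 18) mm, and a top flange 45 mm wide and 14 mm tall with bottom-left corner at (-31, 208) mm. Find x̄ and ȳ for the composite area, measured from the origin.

x̄ = 13.91 mm, ȳ = 102.00 mm

bottom flange: A = 60 × 18 = 1080.00, centroid at (44.00, 9.00).
web: A = 14 × 190 = 2660.00, centroid at (7.00, 113.00).
top flange: A = 45 × 14 = 630.00, centroid at (-8.50, 215.00).
ΣA = 4370.00 mm², ΣAx̄ = 60785.00 mm³, ΣAȳ = 445750.00 mm³.
x̄ = 60785.00/4370.00 = 13.91 mm; ȳ = 445750.00/4370.00 = 102.00 mm.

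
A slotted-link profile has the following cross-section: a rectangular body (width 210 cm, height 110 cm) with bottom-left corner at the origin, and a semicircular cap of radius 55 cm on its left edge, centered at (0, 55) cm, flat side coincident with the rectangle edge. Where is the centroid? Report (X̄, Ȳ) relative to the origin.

X̄ = 83.10 cm, Ȳ = 55.00 cm

rectangular body: A = 210 × 110 = 23100.00, centroid at (105.00, 55.00).
semicircular end: A = ½π·55² = 4751.66, centroid at (-23.34, 55.00).
ΣA = 27851.66 cm²
ΣAX̄ = (23100.00)(105.00) + (4751.66)(-23.34) = 2314583.33 cm³
ΣAȲ = (23100.00)(55.00) + (4751.66)(55.00) = 1531841.24 cm³
X̄ = 2314583.33 / 27851.66 = 83.10 cm
Ȳ = 1531841.24 / 27851.66 = 55.00 cm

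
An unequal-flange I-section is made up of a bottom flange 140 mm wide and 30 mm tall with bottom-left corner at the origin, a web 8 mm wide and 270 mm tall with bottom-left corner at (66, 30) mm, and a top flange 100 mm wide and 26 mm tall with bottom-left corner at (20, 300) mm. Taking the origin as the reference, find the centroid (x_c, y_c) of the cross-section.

x_c = 70.00 mm, y_c = 137.63 mm

bottom flange: A = 140 × 30 = 4200.00, centroid at (70.00, 15.00).
web: A = 8 × 270 = 2160.00, centroid at (70.00, 165.00).
top flange: A = 100 × 26 = 2600.00, centroid at (70.00, 313.00).
ΣA = 8960.00 mm²
ΣAx_c = (4200.00)(70.00) + (2160.00)(70.00) + (2600.00)(70.00) = 627200.00 mm³
ΣAy_c = (4200.00)(15.00) + (2160.00)(165.00) + (2600.00)(313.00) = 1233200.00 mm³
x_c = 627200.00 / 8960.00 = 70.00 mm
y_c = 1233200.00 / 8960.00 = 137.63 mm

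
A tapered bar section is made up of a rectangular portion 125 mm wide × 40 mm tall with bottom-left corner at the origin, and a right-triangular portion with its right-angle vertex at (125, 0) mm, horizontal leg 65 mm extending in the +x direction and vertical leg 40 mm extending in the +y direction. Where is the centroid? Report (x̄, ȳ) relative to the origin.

rectangular portion: A = 125 × 40 = 5000.00, centroid at (62.50, 20.00).
triangular portion: A = ½·65·40 = 1300.00, centroid at (146.67, 13.33).
ΣA = 6300.00 mm²
ΣAx̄ = (5000.00)(62.50) + (1300.00)(146.67) = 503166.67 mm³
ΣAȳ = (5000.00)(20.00) + (1300.00)(13.33) = 117333.33 mm³
x̄ = 503166.67 / 6300.00 = 79.87 mm
ȳ = 117333.33 / 6300.00 = 18.62 mm

x̄ = 79.87 mm, ȳ = 18.62 mm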